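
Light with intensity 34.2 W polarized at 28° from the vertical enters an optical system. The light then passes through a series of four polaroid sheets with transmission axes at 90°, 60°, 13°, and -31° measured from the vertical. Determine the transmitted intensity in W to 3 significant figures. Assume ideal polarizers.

I ≈ 1.36 W

I₁ = 34.2 W · cos²(62°) = 7.538 W.
I₂ = I₁ · cos²(30°) = 7.538 · 0.75 = 5.653 W.
I₃ = I₂ · cos²(47°) = 5.653 · 0.4651 = 2.629 W.
I₄ = I₃ · cos²(44°) = 2.629 · 0.5174 = 1.361 W.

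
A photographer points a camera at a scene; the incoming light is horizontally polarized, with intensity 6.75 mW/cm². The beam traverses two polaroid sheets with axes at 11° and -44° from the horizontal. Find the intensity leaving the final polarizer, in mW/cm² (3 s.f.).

I₁ = 6.75 mW/cm² · cos²(11°) = 6.504 mW/cm².
I₂ = I₁ · cos²(55°) = 6.504 · 0.329 = 2.14 mW/cm².

I ≈ 2.14 mW/cm²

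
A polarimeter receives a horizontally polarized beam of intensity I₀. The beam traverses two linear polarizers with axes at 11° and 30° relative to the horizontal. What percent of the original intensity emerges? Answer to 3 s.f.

I₁ = I₀ cos²(11° − 0°) = I₀ cos²(11°) = 0.9636 I₀.
I₂ = I₁ cos²(30° − 11°) = 0.9636 I₀ · cos²(19°) = 0.8615 I₀.
That is 86.15% of the incident intensity.

≈ 86.1%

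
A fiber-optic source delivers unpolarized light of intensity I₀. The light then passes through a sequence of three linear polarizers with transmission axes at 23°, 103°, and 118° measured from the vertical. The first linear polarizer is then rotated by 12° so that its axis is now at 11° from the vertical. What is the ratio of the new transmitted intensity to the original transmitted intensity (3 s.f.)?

I_new/I_old ≈ 0.0404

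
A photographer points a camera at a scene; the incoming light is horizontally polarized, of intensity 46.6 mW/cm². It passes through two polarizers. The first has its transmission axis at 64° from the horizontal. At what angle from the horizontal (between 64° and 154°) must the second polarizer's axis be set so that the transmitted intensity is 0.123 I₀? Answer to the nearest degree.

I₁ = I₀ cos²(64° − 0°) = I₀ cos²(64°) = 0.1922 I₀.
Need I₂/I₀ = 0.123, so cos²(θ − 64°) = 0.123 / 0.1922 = 0.6401.
θ − 64° = arccos(√0.6401) = 36.9°, giving θ ≈ 64 + 36.9 = 100.9°.

θ ≈ 101°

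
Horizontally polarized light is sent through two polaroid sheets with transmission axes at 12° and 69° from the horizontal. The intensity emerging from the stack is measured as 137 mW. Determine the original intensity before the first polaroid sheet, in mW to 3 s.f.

I₀ ≈ 483 mW

By Malus's law, I₁ = I₀ cos²(12° − 0°) = I₀ cos²(12°) = 0.9568 I₀.
I₂ = I₁ cos²(69° − 12°) = 0.9568 I₀ · cos²(57°) = 0.2838 I₀.
So 137 mW = 0.2838 I₀, giving I₀ = 137/0.2838 = 482.7 mW.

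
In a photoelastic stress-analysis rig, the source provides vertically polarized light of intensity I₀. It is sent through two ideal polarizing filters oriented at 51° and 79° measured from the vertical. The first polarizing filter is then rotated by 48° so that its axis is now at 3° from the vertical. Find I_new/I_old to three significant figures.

I_new/I_old ≈ 0.189

Before rotation:
By Malus's law, I₁ = I₀ cos²(51° − 0°) = I₀ cos²(51°) = 0.396 I₀.
I₂ = I₁ cos²(79° − 51°) = 0.396 I₀ · cos²(28°) = 0.3088 I₀.
After rotation:
I₁ = I₀ cos²(3° − 0°) = I₀ cos²(3°) = 0.9973 I₀.
I₂ = I₁ cos²(79° − 3°) = 0.9973 I₀ · cos²(76°) = 0.05837 I₀.
Ratio = 0.05837 / 0.3088 = 0.189.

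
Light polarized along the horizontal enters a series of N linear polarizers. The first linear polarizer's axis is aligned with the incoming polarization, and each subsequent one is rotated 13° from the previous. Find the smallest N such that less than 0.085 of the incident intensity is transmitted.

First polarizer is aligned with the polarization: full transmission.
Each further stage multiplies by cos²(13°) = 0.9494.
After N polarizers: T = 0.9494^(N−1). Require T < 0.085 ⇒ N−1 > ln(0.085)/ln(0.9494) = 47.47, so N−1 ≥ 48 and N = 49.
Check: N=49 gives T = 0.0827 < 0.085; N=48 gives T = 0.08711.

N = 49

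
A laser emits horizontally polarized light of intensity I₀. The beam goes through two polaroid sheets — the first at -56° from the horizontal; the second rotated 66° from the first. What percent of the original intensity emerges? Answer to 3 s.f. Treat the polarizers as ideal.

By Malus's law, I₁ = I₀ cos²(-56° − 0°) = I₀ cos²(56°) = 0.3127 I₀.
I₂ = I₁ cos²(66°) = 0.3127 · 0.1654 I₀ = 0.05173 I₀.
That is 5.173% of the incident intensity.

≈ 5.17%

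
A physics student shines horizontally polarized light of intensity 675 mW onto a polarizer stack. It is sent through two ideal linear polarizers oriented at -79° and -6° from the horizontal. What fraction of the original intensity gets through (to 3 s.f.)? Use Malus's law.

By Malus's law, I₁ = 675 mW · cos²(79°) = 24.58 mW.
I₂ = I₁ · cos²(73°) = 24.58 · 0.08548 = 2.101 mW.
Transmitted fraction = 0.003112.

I/I₀ ≈ 0.00311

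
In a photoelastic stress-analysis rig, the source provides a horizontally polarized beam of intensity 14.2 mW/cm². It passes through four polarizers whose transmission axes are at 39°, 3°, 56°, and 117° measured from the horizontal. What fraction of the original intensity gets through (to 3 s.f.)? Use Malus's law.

I/I₀ ≈ 0.0337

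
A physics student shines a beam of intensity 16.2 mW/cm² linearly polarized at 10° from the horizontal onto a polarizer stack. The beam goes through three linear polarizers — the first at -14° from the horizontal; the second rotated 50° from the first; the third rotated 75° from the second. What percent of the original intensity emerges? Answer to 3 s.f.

I₁ = 16.2 mW/cm² · cos²(24°) = 13.52 mW/cm².
I₂ = I₁ · cos²(50°) = 13.52 · 0.4132 = 5.586 mW/cm².
I₃ = I₂ · cos²(75°) = 5.586 · 0.06699 = 0.3742 mW/cm².
That is 2.31% of the incident intensity.

≈ 2.31%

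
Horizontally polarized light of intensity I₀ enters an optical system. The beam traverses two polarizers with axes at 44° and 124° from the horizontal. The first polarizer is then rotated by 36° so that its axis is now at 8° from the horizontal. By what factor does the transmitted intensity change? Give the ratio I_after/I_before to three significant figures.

I_new/I_old ≈ 12.1

Before rotation:
By Malus's law, I₁ = I₀ cos²(44° − 0°) = I₀ cos²(44°) = 0.5174 I₀.
I₂ = I₁ cos²(124° − 44°) = 0.5174 I₀ · cos²(80°) = 0.0156 I₀.
After rotation:
I₁ = I₀ cos²(8° − 0°) = I₀ cos²(8°) = 0.9806 I₀.
Angle between axes 1 and 2: 64°. I₂ = 0.9806 I₀ · cos²(64°) = 0.1884 I₀.
Ratio = 0.1884 / 0.0156 = 12.08.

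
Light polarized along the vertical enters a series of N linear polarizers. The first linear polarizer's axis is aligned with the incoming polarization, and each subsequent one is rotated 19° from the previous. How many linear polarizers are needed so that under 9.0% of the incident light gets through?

N = 23

First polarizer is aligned with the polarization: full transmission.
Each further stage multiplies by cos²(19°) = 0.894.
After N polarizers: T = 0.894^(N−1). Require T < 0.090 ⇒ N−1 > ln(0.090)/ln(0.894) = 21.49, so N−1 ≥ 22 and N = 23.
Check: N=23 gives T = 0.08501 < 0.090; N=22 gives T = 0.09509.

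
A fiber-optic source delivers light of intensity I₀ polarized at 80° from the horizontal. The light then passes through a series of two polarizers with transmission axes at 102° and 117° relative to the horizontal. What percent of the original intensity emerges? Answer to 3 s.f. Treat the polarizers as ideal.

≈ 80.2%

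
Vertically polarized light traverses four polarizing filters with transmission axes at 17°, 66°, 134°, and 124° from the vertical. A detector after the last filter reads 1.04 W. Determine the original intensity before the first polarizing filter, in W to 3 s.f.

I₀ ≈ 19.4 W

I₁ = I₀ cos²(17° − 0°) = I₀ cos²(17°) = 0.9145 I₀.
I₂ = I₁ cos²(66° − 17°) = 0.9145 I₀ · cos²(49°) = 0.3936 I₀.
I₃ = I₂ cos²(134° − 66°) = 0.3936 I₀ · cos²(68°) = 0.05524 I₀.
I₄ = I₃ cos²(124° − 134°) = 0.05524 I₀ · cos²(10°) = 0.05357 I₀.
So 1.04 W = 0.05357 I₀, giving I₀ = 1.04/0.05357 = 19.41 W.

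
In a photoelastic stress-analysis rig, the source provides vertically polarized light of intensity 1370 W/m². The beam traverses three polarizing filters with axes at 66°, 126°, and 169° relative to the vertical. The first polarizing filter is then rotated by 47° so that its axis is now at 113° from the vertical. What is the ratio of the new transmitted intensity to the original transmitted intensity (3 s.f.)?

Before rotation:
I₁ = I₀ cos²(66° − 0°) = I₀ cos²(66°) = 0.1654 I₀.
I₂ = I₁ cos²(126° − 66°) = 0.1654 I₀ · cos²(60°) = 0.04136 I₀.
I₃ = I₂ cos²(169° − 126°) = 0.04136 I₀ · cos²(43°) = 0.02212 I₀.
After rotation:
I₁ = I₀ cos²(113° − 0°) = I₀ cos²(67°) = 0.1527 I₀.
I₂ = I₁ cos²(126° − 113°) = 0.1527 I₀ · cos²(13°) = 0.1449 I₀.
I₃ = I₂ cos²(169° − 126°) = 0.1449 I₀ · cos²(43°) = 0.07753 I₀.
Ratio = 0.07753 / 0.02212 = 3.505.

I_new/I_old ≈ 3.50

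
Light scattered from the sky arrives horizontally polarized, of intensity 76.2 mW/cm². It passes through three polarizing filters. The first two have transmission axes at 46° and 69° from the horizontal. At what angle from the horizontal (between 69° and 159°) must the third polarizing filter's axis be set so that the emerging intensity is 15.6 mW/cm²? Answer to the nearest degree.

θ ≈ 114°

I₁ = I₀ cos²(46° − 0°) = I₀ cos²(46°) = 0.4826 I₀.
I₂ = I₁ cos²(69° − 46°) = 0.4826 I₀ · cos²(23°) = 0.4089 I₀.
Target fraction: 15.6 / 76.2 mW/cm² = 0.2047 of I₀.
Need I₃/I₀ = 0.2047, so cos²(θ − 69°) = 0.2047 / 0.4089 = 0.5007.
θ − 69° = arccos(√0.5007) = 45.0°, giving θ ≈ 69 + 45.0 = 114.0°.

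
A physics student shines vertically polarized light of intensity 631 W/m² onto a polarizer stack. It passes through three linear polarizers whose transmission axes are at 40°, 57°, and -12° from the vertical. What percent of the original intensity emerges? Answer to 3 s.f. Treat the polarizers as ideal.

I₁ = 631 W/m² · cos²(40°) = 370.3 W/m².
I₂ = I₁ · cos²(17°) = 370.3 · 0.9145 = 338.6 W/m².
I₃ = I₂ · cos²(69°) = 338.6 · 0.1284 = 43.49 W/m².
That is 6.892% of the incident intensity.

≈ 6.89%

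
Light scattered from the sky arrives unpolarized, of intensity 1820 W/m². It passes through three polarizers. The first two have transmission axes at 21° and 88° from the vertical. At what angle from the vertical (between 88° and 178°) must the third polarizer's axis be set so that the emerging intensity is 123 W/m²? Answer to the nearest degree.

θ ≈ 108°

Unpolarized light through the first polarizer → I₁ = ½ I₀, now polarized at 21°.
I₂ = I₁ cos²(88° − 21°) = 0.5 I₀ · cos²(67°) = 0.07634 I₀.
Target fraction: 123 / 1820 W/m² = 0.06758 of I₀.
Need I₃/I₀ = 0.06758, so cos²(θ − 88°) = 0.06758 / 0.07634 = 0.8853.
θ − 88° = arccos(√0.8853) = 19.8°, giving θ ≈ 88 + 19.8 = 107.8°.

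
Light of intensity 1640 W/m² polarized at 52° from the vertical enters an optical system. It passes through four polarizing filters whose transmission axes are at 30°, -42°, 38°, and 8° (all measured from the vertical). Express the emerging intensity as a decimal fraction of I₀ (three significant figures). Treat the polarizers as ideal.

I₁ = 1640 W/m² · cos²(22°) = 1410 W/m².
I₂ = I₁ · cos²(72°) = 1410 · 0.09549 = 134.6 W/m².
I₃ = I₂ · cos²(80°) = 134.6 · 0.03015 = 4.06 W/m².
I₄ = I₃ · cos²(30°) = 4.06 · 0.75 = 3.045 W/m².
Transmitted fraction = 0.001857.

I/I₀ ≈ 0.00186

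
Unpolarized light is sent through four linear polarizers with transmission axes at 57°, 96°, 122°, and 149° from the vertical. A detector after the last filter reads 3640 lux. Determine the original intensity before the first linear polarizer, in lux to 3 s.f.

Unpolarized light through the first polarizer → I₁ = ½ I₀, now polarized at 57°.
I₂ = I₁ cos²(96° − 57°) = 0.5 I₀ · cos²(39°) = 0.302 I₀.
I₃ = I₂ cos²(122° − 96°) = 0.302 I₀ · cos²(26°) = 0.2439 I₀.
I₄ = I₃ cos²(149° − 122°) = 0.2439 I₀ · cos²(27°) = 0.1937 I₀.
So 3640 lux = 0.1937 I₀, giving I₀ = 3640/0.1937 = 1.88e+04 lux.

I₀ ≈ 1.88e4 lux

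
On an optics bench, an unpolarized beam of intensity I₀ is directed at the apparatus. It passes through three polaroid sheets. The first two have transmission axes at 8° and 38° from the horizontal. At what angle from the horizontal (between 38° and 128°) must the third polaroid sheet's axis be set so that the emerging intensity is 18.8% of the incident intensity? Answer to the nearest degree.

Unpolarized light through the first polarizer → I₁ = ½ I₀, now polarized at 8°.
I₂ = I₁ cos²(38° − 8°) = 0.5 I₀ · cos²(30°) = 0.375 I₀.
Need I₃/I₀ = 0.188, so cos²(θ − 38°) = 0.188 / 0.375 = 0.5013.
θ − 38° = arccos(√0.5013) = 44.9°, giving θ ≈ 38 + 44.9 = 82.9°.

θ ≈ 83°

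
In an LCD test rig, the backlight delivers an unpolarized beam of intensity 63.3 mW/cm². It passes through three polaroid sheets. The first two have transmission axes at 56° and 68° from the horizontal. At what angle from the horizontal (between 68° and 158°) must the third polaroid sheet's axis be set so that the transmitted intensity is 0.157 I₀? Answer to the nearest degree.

Unpolarized light through the first polarizer → I₁ = ½ I₀, now polarized at 56°.
I₂ = I₁ cos²(68° − 56°) = 0.5 I₀ · cos²(12°) = 0.4784 I₀.
Need I₃/I₀ = 0.157, so cos²(θ − 68°) = 0.157 / 0.4784 = 0.3282.
θ − 68° = arccos(√0.3282) = 55.0°, giving θ ≈ 68 + 55.0 = 123.0°.

θ ≈ 123°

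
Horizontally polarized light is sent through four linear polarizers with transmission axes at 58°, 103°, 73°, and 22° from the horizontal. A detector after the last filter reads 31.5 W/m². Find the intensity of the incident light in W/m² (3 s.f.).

I₀ ≈ 755 W/m²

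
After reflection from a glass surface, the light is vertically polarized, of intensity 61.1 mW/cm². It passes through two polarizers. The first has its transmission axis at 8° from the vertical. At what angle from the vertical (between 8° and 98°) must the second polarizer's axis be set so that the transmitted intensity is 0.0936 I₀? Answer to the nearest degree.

I₁ = I₀ cos²(8° − 0°) = I₀ cos²(8°) = 0.9806 I₀.
Need I₂/I₀ = 0.0936, so cos²(θ − 8°) = 0.0936 / 0.9806 = 0.09545.
θ − 8° = arccos(√0.09545) = 72.0°, giving θ ≈ 8 + 72.0 = 80.0°.

θ ≈ 80°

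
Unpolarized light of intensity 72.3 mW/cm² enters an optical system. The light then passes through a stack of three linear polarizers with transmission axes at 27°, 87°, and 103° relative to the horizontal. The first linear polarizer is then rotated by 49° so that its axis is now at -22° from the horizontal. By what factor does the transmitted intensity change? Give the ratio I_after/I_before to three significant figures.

I_new/I_old ≈ 0.424

Before rotation:
Unpolarized light through the first polarizer → I₁ = ½ I₀, now polarized at 27°.
I₂ = I₁ cos²(87° − 27°) = 0.5 I₀ · cos²(60°) = 0.125 I₀.
I₃ = I₂ cos²(103° − 87°) = 0.125 I₀ · cos²(16°) = 0.1155 I₀.
After rotation:
Unpolarized light through the first polarizer → I₁ = ½ I₀, now polarized at -22°.
Angle between axes 1 and 2: 71°. I₂ = 0.5 I₀ · cos²(71°) = 0.053 I₀.
I₃ = I₂ cos²(103° − 87°) = 0.053 I₀ · cos²(16°) = 0.04897 I₀.
Ratio = 0.04897 / 0.1155 = 0.424.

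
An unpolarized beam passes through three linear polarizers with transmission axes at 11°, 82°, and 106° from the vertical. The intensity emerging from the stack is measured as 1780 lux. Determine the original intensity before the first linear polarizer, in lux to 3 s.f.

I₀ ≈ 4.02e4 lux

Unpolarized light through the first polarizer → I₁ = ½ I₀, now polarized at 11°.
I₂ = I₁ cos²(82° − 11°) = 0.5 I₀ · cos²(71°) = 0.053 I₀.
I₃ = I₂ cos²(106° − 82°) = 0.053 I₀ · cos²(24°) = 0.04423 I₀.
So 1780 lux = 0.04423 I₀, giving I₀ = 1780/0.04423 = 4.024e+04 lux.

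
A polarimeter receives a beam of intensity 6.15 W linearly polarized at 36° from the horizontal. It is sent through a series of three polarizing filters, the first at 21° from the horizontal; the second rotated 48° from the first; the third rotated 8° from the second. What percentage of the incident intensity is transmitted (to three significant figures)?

I₁ = 6.15 W · cos²(15°) = 5.738 W.
I₂ = I₁ · cos²(48°) = 5.738 · 0.4477 = 2.569 W.
I₃ = I₂ · cos²(8°) = 2.569 · 0.9806 = 2.519 W.
That is 40.97% of the incident intensity.

≈ 41.0%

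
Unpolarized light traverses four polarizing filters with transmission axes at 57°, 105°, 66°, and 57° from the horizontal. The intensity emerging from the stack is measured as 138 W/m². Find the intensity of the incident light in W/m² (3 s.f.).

Unpolarized light through the first polarizer → I₁ = ½ I₀, now polarized at 57°.
I₂ = I₁ cos²(105° − 57°) = 0.5 I₀ · cos²(48°) = 0.2239 I₀.
I₃ = I₂ cos²(66° − 105°) = 0.2239 I₀ · cos²(39°) = 0.1352 I₀.
I₄ = I₃ cos²(57° − 66°) = 0.1352 I₀ · cos²(9°) = 0.1319 I₀.
So 138 W/m² = 0.1319 I₀, giving I₀ = 138/0.1319 = 1046 W/m².

I₀ ≈ 1050 W/m²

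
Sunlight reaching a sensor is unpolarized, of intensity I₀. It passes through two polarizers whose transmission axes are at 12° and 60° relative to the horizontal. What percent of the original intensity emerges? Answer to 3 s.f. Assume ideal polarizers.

Unpolarized light through the first polarizer → I₁ = ½ I₀, now polarized at 12°.
I₂ = I₁ cos²(60° − 12°) = 0.5 I₀ · cos²(48°) = 0.2239 I₀.
That is 22.39% of the incident intensity.

≈ 22.4%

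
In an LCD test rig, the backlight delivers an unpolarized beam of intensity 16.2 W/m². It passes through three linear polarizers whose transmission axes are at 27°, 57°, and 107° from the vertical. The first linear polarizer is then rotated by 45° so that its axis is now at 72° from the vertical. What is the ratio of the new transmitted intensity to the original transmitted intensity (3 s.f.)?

I_new/I_old ≈ 1.24

Before rotation:
Unpolarized light through the first polarizer → I₁ = ½ I₀, now polarized at 27°.
I₂ = I₁ cos²(57° − 27°) = 0.5 I₀ · cos²(30°) = 0.375 I₀.
I₃ = I₂ cos²(107° − 57°) = 0.375 I₀ · cos²(50°) = 0.1549 I₀.
After rotation:
Unpolarized light through the first polarizer → I₁ = ½ I₀, now polarized at 72°.
I₂ = I₁ cos²(57° − 72°) = 0.5 I₀ · cos²(15°) = 0.4665 I₀.
I₃ = I₂ cos²(107° − 57°) = 0.4665 I₀ · cos²(50°) = 0.1927 I₀.
Ratio = 0.1927 / 0.1549 = 1.244.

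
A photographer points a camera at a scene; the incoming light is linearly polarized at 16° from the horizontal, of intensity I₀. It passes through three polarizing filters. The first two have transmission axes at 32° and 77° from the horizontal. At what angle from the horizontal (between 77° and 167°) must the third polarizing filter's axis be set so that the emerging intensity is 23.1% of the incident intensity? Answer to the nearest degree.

I₁ = I₀ cos²(32° − 16°) = I₀ cos²(16°) = 0.924 I₀.
I₂ = I₁ cos²(77° − 32°) = 0.924 I₀ · cos²(45°) = 0.462 I₀.
Need I₃/I₀ = 0.231, so cos²(θ − 77°) = 0.231 / 0.462 = 0.5.
θ − 77° = arccos(√0.5) = 45.0°, giving θ ≈ 77 + 45.0 = 122.0°.

θ ≈ 122°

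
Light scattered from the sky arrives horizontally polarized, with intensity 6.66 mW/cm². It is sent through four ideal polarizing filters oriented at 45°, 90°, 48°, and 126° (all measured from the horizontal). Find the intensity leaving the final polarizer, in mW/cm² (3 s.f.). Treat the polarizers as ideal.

By Malus's law, I₁ = 6.66 mW/cm² · cos²(45°) = 3.33 mW/cm².
I₂ = I₁ · cos²(45°) = 3.33 · 0.5 = 1.665 mW/cm².
I₃ = I₂ · cos²(42°) = 1.665 · 0.5523 = 0.9195 mW/cm².
I₄ = I₃ · cos²(78°) = 0.9195 · 0.04323 = 0.03975 mW/cm².

I ≈ 0.0397 mW/cm²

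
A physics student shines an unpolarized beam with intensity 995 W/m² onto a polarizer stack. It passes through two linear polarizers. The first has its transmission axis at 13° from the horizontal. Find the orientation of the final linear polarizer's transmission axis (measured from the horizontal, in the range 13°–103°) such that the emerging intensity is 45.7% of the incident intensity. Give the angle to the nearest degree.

θ ≈ 30°

Unpolarized light through the first polarizer → I₁ = ½ I₀, now polarized at 13°.
Need I₂/I₀ = 0.457, so cos²(θ − 13°) = 0.457 / 0.5 = 0.914.
θ − 13° = arccos(√0.914) = 17.1°, giving θ ≈ 13 + 17.1 = 30.1°.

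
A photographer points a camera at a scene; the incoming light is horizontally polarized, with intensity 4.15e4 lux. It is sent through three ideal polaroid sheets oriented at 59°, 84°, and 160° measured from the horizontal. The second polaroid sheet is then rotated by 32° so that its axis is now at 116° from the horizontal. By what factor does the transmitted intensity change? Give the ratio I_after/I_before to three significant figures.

I_new/I_old ≈ 3.19

Before rotation:
I₁ = I₀ cos²(59° − 0°) = I₀ cos²(59°) = 0.2653 I₀.
I₂ = I₁ cos²(84° − 59°) = 0.2653 I₀ · cos²(25°) = 0.2179 I₀.
I₃ = I₂ cos²(160° − 84°) = 0.2179 I₀ · cos²(76°) = 0.01275 I₀.
After rotation:
I₁ = I₀ cos²(59° − 0°) = I₀ cos²(59°) = 0.2653 I₀.
I₂ = I₁ cos²(116° − 59°) = 0.2653 I₀ · cos²(57°) = 0.07869 I₀.
I₃ = I₂ cos²(160° − 116°) = 0.07869 I₀ · cos²(44°) = 0.04072 I₀.
Ratio = 0.04072 / 0.01275 = 3.193.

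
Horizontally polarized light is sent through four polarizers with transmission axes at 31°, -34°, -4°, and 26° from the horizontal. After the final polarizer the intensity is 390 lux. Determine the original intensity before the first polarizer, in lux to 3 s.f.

I₁ = I₀ cos²(31° − 0°) = I₀ cos²(31°) = 0.7347 I₀.
I₂ = I₁ cos²(-34° − 31°) = 0.7347 I₀ · cos²(65°) = 0.1312 I₀.
I₃ = I₂ cos²(-4° + 34°) = 0.1312 I₀ · cos²(30°) = 0.09842 I₀.
I₄ = I₃ cos²(26° + 4°) = 0.09842 I₀ · cos²(30°) = 0.07382 I₀.
So 390 lux = 0.07382 I₀, giving I₀ = 390/0.07382 = 5283 lux.

I₀ ≈ 5280 lux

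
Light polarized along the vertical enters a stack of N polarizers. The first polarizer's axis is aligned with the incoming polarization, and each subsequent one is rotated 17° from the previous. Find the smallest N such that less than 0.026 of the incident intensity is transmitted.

N = 42

First polarizer is aligned with the polarization: full transmission.
Each further stage multiplies by cos²(17°) = 0.9145.
After N polarizers: T = 0.9145^(N−1). Require T < 0.026 ⇒ N−1 > ln(0.026)/ln(0.9145) = 40.84, so N−1 ≥ 41 and N = 42.
Check: N=42 gives T = 0.02564 < 0.026; N=41 gives T = 0.02804.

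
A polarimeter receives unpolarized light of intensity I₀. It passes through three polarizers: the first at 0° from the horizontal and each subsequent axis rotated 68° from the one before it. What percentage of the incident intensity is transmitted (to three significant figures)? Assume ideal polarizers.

≈ 0.985%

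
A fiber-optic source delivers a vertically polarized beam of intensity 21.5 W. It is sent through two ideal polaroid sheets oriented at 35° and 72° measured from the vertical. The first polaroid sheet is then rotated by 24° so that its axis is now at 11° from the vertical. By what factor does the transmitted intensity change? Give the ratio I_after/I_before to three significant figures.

I_new/I_old ≈ 0.529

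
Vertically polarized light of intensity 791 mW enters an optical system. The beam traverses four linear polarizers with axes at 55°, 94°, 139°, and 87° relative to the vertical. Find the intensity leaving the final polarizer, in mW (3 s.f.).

I ≈ 29.8 mW

I₁ = 791 mW · cos²(55°) = 260.2 mW.
I₂ = I₁ · cos²(39°) = 260.2 · 0.604 = 157.2 mW.
I₃ = I₂ · cos²(45°) = 157.2 · 0.5 = 78.58 mW.
I₄ = I₃ · cos²(52°) = 78.58 · 0.379 = 29.79 mW.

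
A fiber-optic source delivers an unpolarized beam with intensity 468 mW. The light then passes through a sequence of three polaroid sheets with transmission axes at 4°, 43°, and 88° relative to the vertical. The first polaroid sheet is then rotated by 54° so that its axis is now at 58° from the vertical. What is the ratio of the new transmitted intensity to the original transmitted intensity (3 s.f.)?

I_new/I_old ≈ 1.54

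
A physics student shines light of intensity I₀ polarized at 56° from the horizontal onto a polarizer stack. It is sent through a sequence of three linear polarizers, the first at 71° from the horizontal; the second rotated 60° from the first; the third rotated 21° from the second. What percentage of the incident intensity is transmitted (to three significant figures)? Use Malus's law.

≈ 20.3%

By Malus's law, I₁ = I₀ cos²(71° − 56°) = I₀ cos²(15°) = 0.933 I₀.
I₂ = I₁ cos²(60°) = 0.933 · 0.25 I₀ = 0.2333 I₀.
I₃ = I₂ cos²(21°) = 0.2333 · 0.8716 I₀ = 0.2033 I₀.
That is 20.33% of the incident intensity.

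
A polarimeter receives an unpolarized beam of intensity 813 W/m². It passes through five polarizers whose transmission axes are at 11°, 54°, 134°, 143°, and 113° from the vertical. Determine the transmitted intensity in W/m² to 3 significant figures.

I ≈ 4.80 W/m²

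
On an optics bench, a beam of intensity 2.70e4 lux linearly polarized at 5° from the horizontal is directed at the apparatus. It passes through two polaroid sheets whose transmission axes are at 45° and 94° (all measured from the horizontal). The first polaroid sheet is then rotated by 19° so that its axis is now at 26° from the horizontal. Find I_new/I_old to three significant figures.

Before rotation:
I₁ = I₀ cos²(45° − 5°) = I₀ cos²(40°) = 0.5868 I₀.
I₂ = I₁ cos²(94° − 45°) = 0.5868 I₀ · cos²(49°) = 0.2526 I₀.
After rotation:
I₁ = I₀ cos²(26° − 5°) = I₀ cos²(21°) = 0.8716 I₀.
I₂ = I₁ cos²(94° − 26°) = 0.8716 I₀ · cos²(68°) = 0.1223 I₀.
Ratio = 0.1223 / 0.2526 = 0.4842.

I_new/I_old ≈ 0.484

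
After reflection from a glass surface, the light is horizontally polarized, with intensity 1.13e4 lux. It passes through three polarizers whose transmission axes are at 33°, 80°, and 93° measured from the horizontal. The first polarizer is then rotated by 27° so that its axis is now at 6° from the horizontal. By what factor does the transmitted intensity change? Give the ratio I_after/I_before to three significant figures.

Before rotation:
By Malus's law, I₁ = I₀ cos²(33° − 0°) = I₀ cos²(33°) = 0.7034 I₀.
I₂ = I₁ cos²(80° − 33°) = 0.7034 I₀ · cos²(47°) = 0.3272 I₀.
I₃ = I₂ cos²(93° − 80°) = 0.3272 I₀ · cos²(13°) = 0.3106 I₀.
After rotation:
I₁ = I₀ cos²(6° − 0°) = I₀ cos²(6°) = 0.9891 I₀.
I₂ = I₁ cos²(80° − 6°) = 0.9891 I₀ · cos²(74°) = 0.07515 I₀.
I₃ = I₂ cos²(93° − 80°) = 0.07515 I₀ · cos²(13°) = 0.07134 I₀.
Ratio = 0.07134 / 0.3106 = 0.2297.

I_new/I_old ≈ 0.230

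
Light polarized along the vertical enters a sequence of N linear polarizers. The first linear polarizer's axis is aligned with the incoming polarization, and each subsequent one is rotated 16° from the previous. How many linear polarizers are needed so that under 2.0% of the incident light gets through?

N = 51

First polarizer is aligned with the polarization: full transmission.
Each further stage multiplies by cos²(16°) = 0.924.
After N polarizers: T = 0.924^(N−1). Require T < 0.020 ⇒ N−1 > ln(0.020)/ln(0.924) = 49.51, so N−1 ≥ 50 and N = 51.
Check: N=51 gives T = 0.01924 < 0.020; N=50 gives T = 0.02082.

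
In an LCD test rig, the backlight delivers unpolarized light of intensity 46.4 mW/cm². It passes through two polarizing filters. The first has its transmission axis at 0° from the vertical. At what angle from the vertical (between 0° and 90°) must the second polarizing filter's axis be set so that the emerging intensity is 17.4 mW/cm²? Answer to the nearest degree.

θ ≈ 30°

Unpolarized light through the first polarizer → I₁ = ½ I₀, now polarized at 0°.
Target fraction: 17.4 / 46.4 mW/cm² = 0.375 of I₀.
Need I₂/I₀ = 0.375, so cos²(θ − 0°) = 0.375 / 0.5 = 0.75.
θ − 0° = arccos(√0.75) = 30.0°, giving θ ≈ 0 + 30.0 = 30.0°.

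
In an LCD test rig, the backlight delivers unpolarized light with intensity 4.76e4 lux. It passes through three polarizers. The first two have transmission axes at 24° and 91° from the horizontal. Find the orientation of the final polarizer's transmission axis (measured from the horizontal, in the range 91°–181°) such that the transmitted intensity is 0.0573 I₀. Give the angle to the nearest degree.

θ ≈ 121°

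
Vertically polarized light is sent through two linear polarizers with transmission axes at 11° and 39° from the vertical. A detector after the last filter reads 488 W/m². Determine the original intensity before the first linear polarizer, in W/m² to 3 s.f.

I₀ ≈ 650 W/m²

By Malus's law, I₁ = I₀ cos²(11° − 0°) = I₀ cos²(11°) = 0.9636 I₀.
I₂ = I₁ cos²(39° − 11°) = 0.9636 I₀ · cos²(28°) = 0.7512 I₀.
So 488 W/m² = 0.7512 I₀, giving I₀ = 488/0.7512 = 649.6 W/m².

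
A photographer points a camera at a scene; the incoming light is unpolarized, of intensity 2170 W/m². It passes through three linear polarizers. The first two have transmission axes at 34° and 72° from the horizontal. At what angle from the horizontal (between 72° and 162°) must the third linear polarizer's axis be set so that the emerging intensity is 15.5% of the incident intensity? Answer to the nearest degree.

θ ≈ 117°

Unpolarized light through the first polarizer → I₁ = ½ I₀, now polarized at 34°.
I₂ = I₁ cos²(72° − 34°) = 0.5 I₀ · cos²(38°) = 0.3105 I₀.
Need I₃/I₀ = 0.155, so cos²(θ − 72°) = 0.155 / 0.3105 = 0.4992.
θ − 72° = arccos(√0.4992) = 45.0°, giving θ ≈ 72 + 45.0 = 117.0°.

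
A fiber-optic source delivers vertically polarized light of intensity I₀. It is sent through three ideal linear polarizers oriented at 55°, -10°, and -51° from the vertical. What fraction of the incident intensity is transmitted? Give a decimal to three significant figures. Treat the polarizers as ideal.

≈ 0.0335 I₀

I₁ = I₀ cos²(55° − 0°) = I₀ cos²(55°) = 0.329 I₀.
I₂ = I₁ cos²(-10° − 55°) = 0.329 I₀ · cos²(65°) = 0.05876 I₀.
I₃ = I₂ cos²(-51° + 10°) = 0.05876 I₀ · cos²(41°) = 0.03347 I₀.
Transmitted fraction = 0.03347.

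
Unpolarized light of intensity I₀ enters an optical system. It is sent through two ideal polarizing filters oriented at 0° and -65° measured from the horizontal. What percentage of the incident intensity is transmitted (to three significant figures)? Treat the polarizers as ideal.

≈ 8.93%

Unpolarized light through the first polarizer → I₁ = ½ I₀, now polarized at 0°.
I₂ = I₁ cos²(-65° − 0°) = 0.5 I₀ · cos²(65°) = 0.0893 I₀.
That is 8.93% of the incident intensity.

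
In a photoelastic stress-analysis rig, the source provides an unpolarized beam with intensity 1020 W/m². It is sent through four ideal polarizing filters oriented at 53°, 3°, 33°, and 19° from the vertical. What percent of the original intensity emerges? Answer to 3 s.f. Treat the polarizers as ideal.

≈ 14.6%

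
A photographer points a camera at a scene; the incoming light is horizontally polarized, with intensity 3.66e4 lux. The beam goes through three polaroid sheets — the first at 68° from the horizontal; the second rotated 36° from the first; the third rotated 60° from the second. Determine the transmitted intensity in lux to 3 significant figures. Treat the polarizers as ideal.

By Malus's law, I₁ = 3.66e4 lux · cos²(68°) = 5136 lux.
I₂ = I₁ · cos²(36°) = 5136 · 0.6545 = 3362 lux.
I₃ = I₂ · cos²(60°) = 3362 · 0.25 = 840.4 lux.

I ≈ 840 lux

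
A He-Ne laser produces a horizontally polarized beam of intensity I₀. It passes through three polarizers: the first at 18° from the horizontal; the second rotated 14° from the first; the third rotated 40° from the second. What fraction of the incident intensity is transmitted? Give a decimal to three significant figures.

≈ 0.500 I₀

I₁ = I₀ cos²(18° − 0°) = I₀ cos²(18°) = 0.9045 I₀.
I₂ = I₁ cos²(14°) = 0.9045 · 0.9415 I₀ = 0.8516 I₀.
I₃ = I₂ cos²(40°) = 0.8516 · 0.5868 I₀ = 0.4997 I₀.
Transmitted fraction = 0.4997.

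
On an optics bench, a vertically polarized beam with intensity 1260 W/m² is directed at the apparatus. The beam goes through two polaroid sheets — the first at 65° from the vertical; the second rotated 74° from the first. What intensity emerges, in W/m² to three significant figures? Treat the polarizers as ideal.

By Malus's law, I₁ = 1260 W/m² · cos²(65°) = 225 W/m².
I₂ = I₁ · cos²(74°) = 225 · 0.07598 = 17.1 W/m².

I ≈ 17.1 W/m²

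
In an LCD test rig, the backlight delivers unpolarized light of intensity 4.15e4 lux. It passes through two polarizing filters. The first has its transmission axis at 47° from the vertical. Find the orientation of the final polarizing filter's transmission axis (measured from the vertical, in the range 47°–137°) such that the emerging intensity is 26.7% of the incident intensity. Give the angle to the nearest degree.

θ ≈ 90°

Unpolarized light through the first polarizer → I₁ = ½ I₀, now polarized at 47°.
Need I₂/I₀ = 0.267, so cos²(θ − 47°) = 0.267 / 0.5 = 0.534.
θ − 47° = arccos(√0.534) = 43.1°, giving θ ≈ 47 + 43.1 = 90.1°.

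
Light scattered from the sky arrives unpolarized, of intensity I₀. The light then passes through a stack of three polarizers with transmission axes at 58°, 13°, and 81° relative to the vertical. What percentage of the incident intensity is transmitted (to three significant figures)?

Unpolarized light through the first polarizer → I₁ = ½ I₀, now polarized at 58°.
I₂ = I₁ cos²(13° − 58°) = 0.5 I₀ · cos²(45°) = 0.25 I₀.
I₃ = I₂ cos²(81° − 13°) = 0.25 I₀ · cos²(68°) = 0.03508 I₀.
That is 3.508% of the incident intensity.

≈ 3.51%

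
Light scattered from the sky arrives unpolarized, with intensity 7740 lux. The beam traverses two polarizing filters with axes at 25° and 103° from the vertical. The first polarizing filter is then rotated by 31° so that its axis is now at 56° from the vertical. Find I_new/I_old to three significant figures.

I_new/I_old ≈ 10.8

Before rotation:
Unpolarized light through the first polarizer → I₁ = ½ I₀, now polarized at 25°.
I₂ = I₁ cos²(103° − 25°) = 0.5 I₀ · cos²(78°) = 0.02161 I₀.
After rotation:
Unpolarized light through the first polarizer → I₁ = ½ I₀, now polarized at 56°.
I₂ = I₁ cos²(103° − 56°) = 0.5 I₀ · cos²(47°) = 0.2326 I₀.
Ratio = 0.2326 / 0.02161 = 10.76.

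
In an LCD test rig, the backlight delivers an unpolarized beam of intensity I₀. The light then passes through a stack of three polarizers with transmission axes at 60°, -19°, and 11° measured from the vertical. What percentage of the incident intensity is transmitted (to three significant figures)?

≈ 1.37%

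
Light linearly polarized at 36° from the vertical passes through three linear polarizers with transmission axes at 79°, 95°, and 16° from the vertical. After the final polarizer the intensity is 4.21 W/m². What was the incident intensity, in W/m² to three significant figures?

I₁ = I₀ cos²(79° − 36°) = I₀ cos²(43°) = 0.5349 I₀.
I₂ = I₁ cos²(95° − 79°) = 0.5349 I₀ · cos²(16°) = 0.4942 I₀.
I₃ = I₂ cos²(16° − 95°) = 0.4942 I₀ · cos²(79°) = 0.01799 I₀.
So 4.21 W/m² = 0.01799 I₀, giving I₀ = 4.21/0.01799 = 234 W/m².

I₀ ≈ 234 W/m²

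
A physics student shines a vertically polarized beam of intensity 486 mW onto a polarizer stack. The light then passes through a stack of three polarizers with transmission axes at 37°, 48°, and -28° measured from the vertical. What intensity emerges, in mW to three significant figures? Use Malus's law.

By Malus's law, I₁ = 486 mW · cos²(37°) = 310 mW.
I₂ = I₁ · cos²(11°) = 310 · 0.9636 = 298.7 mW.
I₃ = I₂ · cos²(76°) = 298.7 · 0.05853 = 17.48 mW.

I ≈ 17.5 mW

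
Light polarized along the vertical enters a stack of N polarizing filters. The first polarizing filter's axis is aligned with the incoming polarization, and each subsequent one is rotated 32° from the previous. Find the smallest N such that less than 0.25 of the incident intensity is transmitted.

First polarizer is aligned with the polarization: full transmission.
Each further stage multiplies by cos²(32°) = 0.7192.
After N polarizers: T = 0.7192^(N−1). Require T < 0.25 ⇒ N−1 > ln(0.25)/ln(0.7192) = 4.21, so N−1 ≥ 5 and N = 6.
Check: N=6 gives T = 0.1924 < 0.25; N=5 gives T = 0.2675.

N = 6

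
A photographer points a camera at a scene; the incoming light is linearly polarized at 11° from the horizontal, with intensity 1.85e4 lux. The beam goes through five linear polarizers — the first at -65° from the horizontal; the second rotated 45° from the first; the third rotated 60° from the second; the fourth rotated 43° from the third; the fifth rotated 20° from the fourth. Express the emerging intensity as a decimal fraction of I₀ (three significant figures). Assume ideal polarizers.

I/I₀ ≈ 0.00346

By Malus's law, I₁ = 1.85e4 lux · cos²(76°) = 1083 lux.
I₂ = I₁ · cos²(45°) = 1083 · 0.5 = 541.4 lux.
I₃ = I₂ · cos²(60°) = 541.4 · 0.25 = 135.3 lux.
I₄ = I₃ · cos²(43°) = 135.3 · 0.5349 = 72.39 lux.
I₅ = I₄ · cos²(20°) = 72.39 · 0.883 = 63.92 lux.
Transmitted fraction = 0.003455.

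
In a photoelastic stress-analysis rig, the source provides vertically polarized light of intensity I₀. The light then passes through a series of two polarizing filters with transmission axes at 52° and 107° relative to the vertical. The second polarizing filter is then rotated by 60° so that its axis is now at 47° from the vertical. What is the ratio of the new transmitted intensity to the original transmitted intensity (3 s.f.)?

I_new/I_old ≈ 3.02

Before rotation:
By Malus's law, I₁ = I₀ cos²(52° − 0°) = I₀ cos²(52°) = 0.379 I₀.
I₂ = I₁ cos²(107° − 52°) = 0.379 I₀ · cos²(55°) = 0.1247 I₀.
After rotation:
I₁ = I₀ cos²(52° − 0°) = I₀ cos²(52°) = 0.379 I₀.
I₂ = I₁ cos²(47° − 52°) = 0.379 I₀ · cos²(5°) = 0.3762 I₀.
Ratio = 0.3762 / 0.1247 = 3.017.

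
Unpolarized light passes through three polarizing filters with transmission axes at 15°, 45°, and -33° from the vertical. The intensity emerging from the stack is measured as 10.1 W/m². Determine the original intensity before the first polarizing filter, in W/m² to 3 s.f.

I₀ ≈ 623 W/m²

Unpolarized light through the first polarizer → I₁ = ½ I₀, now polarized at 15°.
I₂ = I₁ cos²(45° − 15°) = 0.5 I₀ · cos²(30°) = 0.375 I₀.
I₃ = I₂ cos²(-33° − 45°) = 0.375 I₀ · cos²(78°) = 0.01621 I₀.
So 10.1 W/m² = 0.01621 I₀, giving I₀ = 10.1/0.01621 = 623.1 W/m².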